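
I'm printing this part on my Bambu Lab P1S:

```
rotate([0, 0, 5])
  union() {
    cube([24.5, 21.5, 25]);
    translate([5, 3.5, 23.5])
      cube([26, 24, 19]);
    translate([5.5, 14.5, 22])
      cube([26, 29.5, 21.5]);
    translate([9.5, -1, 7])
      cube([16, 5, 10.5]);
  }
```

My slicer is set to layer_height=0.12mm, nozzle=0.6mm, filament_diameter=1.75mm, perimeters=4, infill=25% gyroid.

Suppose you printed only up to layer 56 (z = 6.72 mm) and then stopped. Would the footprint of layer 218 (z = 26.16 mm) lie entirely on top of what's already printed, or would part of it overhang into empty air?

Compare the two slices. At z = 6.72: the cube is present — its section is the full 24.5×21.5 rectangle (area 526.75 mm²); the cube at (5, 3.5) does not reach this height (z outside [23.5, 42.5]); the cube at (5.5, 14.5) does not reach this height (z outside [22, 43.5]); the cube at (9.5, -1) does not reach this height (z outside [7, 17.5]); Taking the union: only the 24.5×21.5 cube is present, so the union is just that shape — area = 526.75 mm²; (whole slice rotated 5° about Z — lengths, areas and connectivity unchanged). At z = 26.16: the cube does not reach this height (z outside [0, 25]); the cube at (5, 3.5) (footprint 26×24) is included at this height (area 624.00 mm²); the cube at (5.5, 14.5) (footprint 26×29.5) is included at this height (area 767.00 mm²); the cube at (9.5, -1) is not intersected at this z (z outside [7, 17.5]); Merging all regions: the regions partially overlap — summed areas 1391.00 mm² minus the doubly-counted overlap 331.50 mm² gives 1059.50 mm² — area = 1059.50 mm²; (whole slice rotated 5° about Z — lengths, areas and connectivity unchanged). Checking containment: at z = 26.16 the cross-section extends beyond the z = 6.72 cross-section by about 708.50 mm².

part overhangs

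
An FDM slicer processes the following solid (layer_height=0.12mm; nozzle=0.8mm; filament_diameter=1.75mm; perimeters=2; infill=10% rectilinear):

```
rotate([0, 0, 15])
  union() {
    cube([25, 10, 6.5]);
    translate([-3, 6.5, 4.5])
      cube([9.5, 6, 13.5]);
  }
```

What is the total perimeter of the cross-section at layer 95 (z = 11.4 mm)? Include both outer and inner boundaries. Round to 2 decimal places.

31.00 mm

At z = 11.4 mm: the cube does not reach this height (z outside [0, 6.5]); the cube at (-3, 6.5) (footprint 9.5×6) is included at this height (perimeter 31.00 mm); Taking the union: only the 9.5×6 cube at (-3, 6.5) is present, so the union is just that shape — boundary = 31.00 mm; (whole slice rotated 15° about Z — lengths, areas and connectivity unchanged). Overall, the cross-section is a single solid region. Total boundary length (outer) = 31.00 mm.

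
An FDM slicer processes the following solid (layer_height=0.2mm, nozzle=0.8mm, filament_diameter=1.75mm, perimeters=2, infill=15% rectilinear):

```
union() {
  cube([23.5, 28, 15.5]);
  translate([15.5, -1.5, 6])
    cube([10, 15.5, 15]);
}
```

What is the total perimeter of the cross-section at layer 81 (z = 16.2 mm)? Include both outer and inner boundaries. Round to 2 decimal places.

51.00 mm

At z = 16.2 mm: the cube is not intersected at this z (z outside [0, 15.5]); the 10×15.5 cube at (15.5, -1.5) contributes its full rectangle (perimeter 51.00 mm); Taking the union: only the 10×15.5 cube at (15.5, -1.5) is present, so the union is just that shape — boundary = 51.00 mm. Overall, the cross-section is a single solid region. Total boundary length (outer) = 51.00 mm.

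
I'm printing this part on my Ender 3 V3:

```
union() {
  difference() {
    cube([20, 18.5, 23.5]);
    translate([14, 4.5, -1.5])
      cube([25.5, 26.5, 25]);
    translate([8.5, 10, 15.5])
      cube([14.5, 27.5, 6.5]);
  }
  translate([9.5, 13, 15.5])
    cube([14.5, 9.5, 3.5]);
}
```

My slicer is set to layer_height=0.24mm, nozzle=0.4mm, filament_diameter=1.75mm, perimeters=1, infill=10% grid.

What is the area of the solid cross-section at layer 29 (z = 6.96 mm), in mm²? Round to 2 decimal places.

286.00 mm²

At z = 6.96 mm: the 20×18.5 cube contributes its full rectangle (area 370.00 mm²); the cube at (14, 4.5) is present — its section is the full 25.5×26.5 rectangle (area 675.75 mm²); the cube at (8.5, 10) is not intersected at this z (z outside [15.5, 22]); After the difference (first − rest): starting from the 20×18.5 cube (370.00 mm²), the 25.5×26.5 cube at (14, 4.5) partially overlaps it — only the 84.00 mm² overlap (of its 675.75 mm²) is removed, clipping the outline — area = 286.00 mm²; the cube at (9.5, 13) is not intersected at this z (z outside [15.5, 19]); Merging all regions: only that combined region is present, so the union is just that shape — area = 286.00 mm². Overall, the cross-section is a single solid region. Net area = 286.00 mm².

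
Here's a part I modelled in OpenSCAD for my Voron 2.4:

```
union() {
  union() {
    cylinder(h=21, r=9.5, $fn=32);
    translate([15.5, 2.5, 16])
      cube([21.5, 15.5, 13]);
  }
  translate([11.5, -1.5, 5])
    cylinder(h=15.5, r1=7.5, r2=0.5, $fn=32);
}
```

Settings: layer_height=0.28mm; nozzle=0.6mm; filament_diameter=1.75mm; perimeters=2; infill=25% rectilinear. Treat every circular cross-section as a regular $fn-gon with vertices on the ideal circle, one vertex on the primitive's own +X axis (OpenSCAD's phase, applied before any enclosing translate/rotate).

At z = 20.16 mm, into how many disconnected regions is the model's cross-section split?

3

At z = 20.16 mm: the r=9.5 cylinder contributes a regular 32-gon of circumradius 9.5; the cube at (15.5, 2.5) is present — its section is the full 21.5×15.5 rectangle; Combining (union): the 2 present regions are separate (no shared area or edge), so areas and boundary lengths simply add and each stays a separate island — 2 connected regions; the cone at (11.5, -1.5) contributes a regular 32-gon of circumradius 0.654 (interpolated between r1=7.5 and r2=0.5 at t=0.978); Taking the union: the 2 present regions are separate (no shared area or edge), so areas and boundary lengths simply add and each stays a separate island — 3 connected regions. The result has 3 disconnected regions.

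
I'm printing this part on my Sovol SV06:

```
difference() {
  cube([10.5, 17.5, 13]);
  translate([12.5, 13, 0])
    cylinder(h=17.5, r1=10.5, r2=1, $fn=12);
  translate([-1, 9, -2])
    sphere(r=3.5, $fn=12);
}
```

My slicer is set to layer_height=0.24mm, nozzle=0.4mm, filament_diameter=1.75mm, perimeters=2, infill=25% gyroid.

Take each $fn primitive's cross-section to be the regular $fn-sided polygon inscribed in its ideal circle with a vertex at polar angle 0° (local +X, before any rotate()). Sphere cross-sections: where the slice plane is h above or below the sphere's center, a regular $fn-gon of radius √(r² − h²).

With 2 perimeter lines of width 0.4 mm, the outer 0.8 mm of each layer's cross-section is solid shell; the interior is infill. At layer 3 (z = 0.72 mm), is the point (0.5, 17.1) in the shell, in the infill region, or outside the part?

At z = 0.72 mm: the 10.5×17.5 cube contributes its full rectangle; the cone at (12.5, 13) contributes a regular 12-gon of circumradius 10.109 (interpolated between r1=10.5 and r2=1 at t=0.041); the r=3.5 sphere at (-1, 9) contributes a regular 12-gon of circumradius √(3.5²−2.72²) = 2.203; Taking the first minus the rest: starting from the 10.5×17.5 cube, the cone at (12.5, 13) partially overlaps it — only the 90.74 mm² overlap (of its 306.58 mm²) is removed, clipping the outline; the r=3.5 sphere at (-1, 9) partially overlaps it — only the 3.14 mm² overlap (of its 14.55 mm²) is removed, clipping the outline — 1 connected region. Overall, the cross-section is a single solid region. The nearest boundary edge runs (0.00, 17.50)→(3.60, 17.50); distance from the point to it = 0.40 mm. The point is inside the cross-section, 0.40 mm from the nearest boundary — within the 0.8 mm shell band (2 × 0.4).

shell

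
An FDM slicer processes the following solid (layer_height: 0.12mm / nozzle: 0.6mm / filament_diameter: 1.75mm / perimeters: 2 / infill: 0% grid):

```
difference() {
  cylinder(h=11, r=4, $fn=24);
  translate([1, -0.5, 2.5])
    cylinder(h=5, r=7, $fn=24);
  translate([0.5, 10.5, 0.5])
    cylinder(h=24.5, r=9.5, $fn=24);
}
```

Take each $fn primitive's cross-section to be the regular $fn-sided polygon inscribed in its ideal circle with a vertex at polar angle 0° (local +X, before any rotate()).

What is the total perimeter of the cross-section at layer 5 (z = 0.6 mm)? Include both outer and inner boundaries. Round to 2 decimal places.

23.56 mm

At z = 0.6 mm: the r=4 cylinder contributes a regular 24-gon of circumradius 4 (perimeter = 2·24·4.000·sin(180°/24) = 25.06 mm); the cylinder at (1, -0.5) does not reach this height (z outside [2.5, 7.5]); the r=9.5 cylinder at (0.5, 10.5) gives a regular 24-gon of circumradius 9.5 (constant along its height) (perimeter = 2·24·9.500·sin(180°/24) = 59.52 mm); After the difference (first − rest): starting from the r=4 cylinder, the r=9.5 cylinder at (0.5, 10.5) partially overlaps it — only the 14.63 mm² overlap (of its 280.30 mm²) is removed, clipping the outline — boundary = 23.56 mm. Overall, the cross-section is a single solid region. Total boundary length (outer) = 23.56 mm.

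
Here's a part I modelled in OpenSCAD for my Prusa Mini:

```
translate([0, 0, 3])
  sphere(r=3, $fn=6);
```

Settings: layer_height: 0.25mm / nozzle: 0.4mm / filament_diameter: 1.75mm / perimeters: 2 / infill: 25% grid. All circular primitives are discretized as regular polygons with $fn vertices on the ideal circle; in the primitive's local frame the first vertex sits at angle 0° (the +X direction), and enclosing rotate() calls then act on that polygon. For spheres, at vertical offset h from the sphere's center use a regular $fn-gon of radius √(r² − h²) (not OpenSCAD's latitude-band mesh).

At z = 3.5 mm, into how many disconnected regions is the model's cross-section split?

At z = 3.5 mm: the r=3 sphere contributes a regular 6-gon of circumradius √(3²−0.5²) = 2.958. The result has 1 disconnected region.

1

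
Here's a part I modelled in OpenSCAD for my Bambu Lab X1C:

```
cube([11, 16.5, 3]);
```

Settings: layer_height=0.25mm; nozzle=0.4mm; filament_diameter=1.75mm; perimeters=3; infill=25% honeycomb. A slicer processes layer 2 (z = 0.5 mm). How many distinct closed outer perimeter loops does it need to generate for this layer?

At z = 0.5 mm: the cube (footprint 11×16.5) is included at this height. The result has 1 disconnected region.

1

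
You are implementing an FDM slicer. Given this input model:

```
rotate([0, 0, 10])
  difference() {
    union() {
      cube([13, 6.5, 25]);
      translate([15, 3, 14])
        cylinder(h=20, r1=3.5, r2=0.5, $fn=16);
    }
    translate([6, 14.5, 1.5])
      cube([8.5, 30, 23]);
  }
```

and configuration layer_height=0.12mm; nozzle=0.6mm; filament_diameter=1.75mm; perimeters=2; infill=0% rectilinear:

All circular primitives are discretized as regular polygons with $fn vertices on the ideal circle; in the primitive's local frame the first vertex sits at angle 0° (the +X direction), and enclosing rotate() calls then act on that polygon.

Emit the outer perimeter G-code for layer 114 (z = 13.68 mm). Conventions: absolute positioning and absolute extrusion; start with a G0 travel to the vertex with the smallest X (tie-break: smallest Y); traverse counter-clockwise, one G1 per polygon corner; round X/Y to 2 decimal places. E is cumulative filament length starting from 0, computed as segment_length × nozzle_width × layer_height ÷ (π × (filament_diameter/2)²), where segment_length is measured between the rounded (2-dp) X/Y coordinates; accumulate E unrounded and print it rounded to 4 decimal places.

At z = 13.68 mm: the 13×6.5 cube contributes its full rectangle; the cone at (15, 3) is absent (z outside [14, 34]); Merging all regions: only the 13×6.5 cube is present, so the union is just that shape — 1 connected region; the cube at (6, 14.5) is present — its section is the full 8.5×30 rectangle; Taking the first minus the rest: starting from the result so far, the 8.5×30 cube at (6, 14.5) misses the remaining region (no effect) — 1 connected region; (rotated 10° about Z; rotation is an isometry so areas/perimeters/island counts are preserved). The outline is a single polygon with 4 vertices. Extrusion per mm of travel: 0.6 × 0.12 / (π × 0.875²) = 0.029934. Accumulating E over each segment gives final E = 1.1672.

G0 X-1.13 Y6.40 Z13.68
G1 X0.00 Y0.00 E0.1945
G1 X12.80 Y2.26 E0.5836
G1 X11.67 Y8.66 E0.7782
G1 X-1.13 Y6.40 E1.1672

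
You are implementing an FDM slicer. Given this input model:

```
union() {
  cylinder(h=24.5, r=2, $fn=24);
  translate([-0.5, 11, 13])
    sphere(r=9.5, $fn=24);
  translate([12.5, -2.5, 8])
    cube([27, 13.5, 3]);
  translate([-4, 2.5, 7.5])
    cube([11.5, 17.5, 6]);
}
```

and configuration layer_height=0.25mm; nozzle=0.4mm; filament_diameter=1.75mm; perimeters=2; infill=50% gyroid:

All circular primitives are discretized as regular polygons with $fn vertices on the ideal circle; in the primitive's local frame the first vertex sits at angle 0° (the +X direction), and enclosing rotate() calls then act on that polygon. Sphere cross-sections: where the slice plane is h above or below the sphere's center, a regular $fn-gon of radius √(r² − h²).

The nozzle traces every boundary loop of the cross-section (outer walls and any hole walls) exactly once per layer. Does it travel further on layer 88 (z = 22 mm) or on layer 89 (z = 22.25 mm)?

layer 88 (z = 22 mm)

Layer 88 (z = 22): the r=2 cylinder contributes a regular 24-gon of circumradius 2 (perimeter = 2·24·2.000·sin(180°/24) = 12.53 mm); the r=9.5 sphere at (-0.5, 11) contributes a regular 24-gon of circumradius √(9.5²−9²) = 3.041 (perimeter = 2·24·3.041·sin(180°/24) = 19.06 mm); the cube at (12.5, -2.5) is not intersected at this z (z outside [8, 11]); the cube at (-4, 2.5) is not intersected at this z (z outside [7.5, 13.5]); Merging all regions: the 2 present regions are separate (no shared area or edge), so areas and boundary lengths simply add and each stays a separate island — boundary = 31.59 mm. So its perimeter = 31.59 mm. Layer 89 (z = 22.25): the r=2 cylinder contributes a regular 24-gon of circumradius 2 (perimeter = 2·24·2.000·sin(180°/24) = 12.53 mm); the r=9.5 sphere at (-0.5, 11) slices to a regular 24-gon of circumradius 2.165 (√(r²−h²) with h=9.25 from center) (perimeter = 2·24·2.165·sin(180°/24) = 13.56 mm); the cube at (12.5, -2.5) is absent (z outside [8, 11]); the cube at (-4, 2.5) is not intersected at this z (z outside [7.5, 13.5]); Merging all regions: the 2 present regions are separate (no shared area or edge), so areas and boundary lengths simply add and each stays a separate island — boundary = 26.10 mm. So its perimeter = 26.10 mm. Layer 88 is larger (31.59 vs 26.10 mm).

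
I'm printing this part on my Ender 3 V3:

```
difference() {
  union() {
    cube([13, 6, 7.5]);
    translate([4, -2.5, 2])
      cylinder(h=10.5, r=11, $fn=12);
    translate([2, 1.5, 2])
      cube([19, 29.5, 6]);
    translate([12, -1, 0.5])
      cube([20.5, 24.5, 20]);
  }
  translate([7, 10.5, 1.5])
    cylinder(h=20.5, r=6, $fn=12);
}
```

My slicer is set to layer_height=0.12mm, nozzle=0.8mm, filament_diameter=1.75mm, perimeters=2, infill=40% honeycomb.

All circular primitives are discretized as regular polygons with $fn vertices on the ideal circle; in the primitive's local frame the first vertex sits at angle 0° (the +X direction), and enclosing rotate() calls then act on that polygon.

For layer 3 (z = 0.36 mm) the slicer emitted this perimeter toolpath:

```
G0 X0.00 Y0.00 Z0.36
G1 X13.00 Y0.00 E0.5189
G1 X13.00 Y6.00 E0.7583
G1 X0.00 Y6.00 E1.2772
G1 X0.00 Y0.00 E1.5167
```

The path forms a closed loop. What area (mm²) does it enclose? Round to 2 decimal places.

Apply the shoelace formula to the sequence of (X, Y) vertices; enclosed area = 78.00 mm².

78.00 mm²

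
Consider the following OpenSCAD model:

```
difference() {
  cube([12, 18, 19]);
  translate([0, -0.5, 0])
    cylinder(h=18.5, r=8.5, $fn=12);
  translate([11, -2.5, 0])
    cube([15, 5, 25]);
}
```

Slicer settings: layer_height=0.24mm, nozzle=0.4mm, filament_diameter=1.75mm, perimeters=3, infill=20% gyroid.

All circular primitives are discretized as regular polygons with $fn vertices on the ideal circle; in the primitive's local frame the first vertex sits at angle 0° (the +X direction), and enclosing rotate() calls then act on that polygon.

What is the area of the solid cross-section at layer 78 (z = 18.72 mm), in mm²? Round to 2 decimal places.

213.50 mm²

At z = 18.72 mm: the 12×18 cube contributes its full rectangle (area 216.00 mm²); the cylinder at (0, -0.5) is not intersected at this z (z outside [0, 18.5]); the cube at (11, -2.5) is present — its section is the full 15×5 rectangle (area 75.00 mm²); Taking the first minus the rest: starting from the 12×18 cube (216.00 mm²), the 15×5 cube at (11, -2.5) partially overlaps it — only the 2.50 mm² overlap (of its 75.00 mm²) is removed, clipping the outline — area = 213.50 mm². Overall, the cross-section is a single solid region. Net area = 213.50 mm².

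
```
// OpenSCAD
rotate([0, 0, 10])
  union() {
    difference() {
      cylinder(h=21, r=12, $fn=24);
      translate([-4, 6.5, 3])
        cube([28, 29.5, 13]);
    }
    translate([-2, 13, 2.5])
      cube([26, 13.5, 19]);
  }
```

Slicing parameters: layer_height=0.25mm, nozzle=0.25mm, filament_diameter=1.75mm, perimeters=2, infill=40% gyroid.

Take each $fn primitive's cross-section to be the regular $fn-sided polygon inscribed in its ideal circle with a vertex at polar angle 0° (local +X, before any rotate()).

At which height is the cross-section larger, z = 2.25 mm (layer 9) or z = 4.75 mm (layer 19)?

Layer 9 (z = 2.25): the r=12 cylinder gives a regular 24-gon of circumradius 12 (constant along its height) (area = (24/2)·12.000²·sin(360°/24) = 447.24 mm²); the cube at (-4, 6.5) does not reach this height (z outside [3, 16]); After the difference (first − rest): none of the subtracted shapes is present at this height, so the r=12 cylinder is unchanged — area = 447.24 mm²; the cube at (-2, 13) is absent (z outside [2.5, 21.5]); Taking the union: only the result so far is present, so the union is just that shape — area = 447.24 mm²; (rotated 10° about Z; rotation is an isometry so areas/perimeters/island counts are preserved). So its area = 447.24 mm². Layer 19 (z = 4.75): the r=12 cylinder gives a regular 24-gon of circumradius 12 (constant along its height) (area = (24/2)·12.000²·sin(360°/24) = 447.24 mm²); the 28×29.5 cube at (-4, 6.5) contributes its full rectangle (area 826.00 mm²); Taking the first minus the rest: starting from the r=12 cylinder (447.24 mm²), the 28×29.5 cube at (-4, 6.5) partially overlaps it — only the 59.10 mm² overlap (of its 826.00 mm²) is removed, clipping the outline — area = 388.14 mm²; the cube at (-2, 13) (footprint 26×13.5) is included at this height (area 351.00 mm²); Taking the union: the 2 present regions are separate (no shared area or edge), so areas and boundary lengths simply add and each stays a separate island — area = 739.14 mm²; (whole slice rotated 10° about Z — lengths, areas and connectivity unchanged). So its area = 739.14 mm². Layer 19 is larger (739.14 vs 447.24 mm²).

layer 19 (z = 4.75 mm)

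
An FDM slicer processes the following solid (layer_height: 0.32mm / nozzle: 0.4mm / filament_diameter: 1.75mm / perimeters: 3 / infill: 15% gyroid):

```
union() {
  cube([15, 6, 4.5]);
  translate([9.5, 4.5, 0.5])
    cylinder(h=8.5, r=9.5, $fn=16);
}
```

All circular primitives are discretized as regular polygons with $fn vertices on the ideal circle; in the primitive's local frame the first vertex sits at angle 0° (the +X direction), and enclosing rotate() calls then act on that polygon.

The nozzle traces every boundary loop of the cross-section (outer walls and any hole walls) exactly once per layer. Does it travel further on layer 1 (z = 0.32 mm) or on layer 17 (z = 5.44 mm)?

Layer 1 (z = 0.32): the 15×6 cube contributes its full rectangle (perimeter 42.00 mm); the cylinder at (9.5, 4.5) is not intersected at this z (z outside [0.5, 9]); Combining (union): only the 15×6 cube is present, so the union is just that shape — boundary = 42.00 mm. So its perimeter = 42.00 mm. Layer 17 (z = 5.44): the cube is not intersected at this z (z outside [0, 4.5]); the r=9.5 cylinder at (9.5, 4.5) contributes a regular 16-gon of circumradius 9.5 (perimeter = 2·16·9.500·sin(180°/16) = 59.31 mm); Combining (union): only the r=9.5 cylinder at (9.5, 4.5) is present, so the union is just that shape — boundary = 59.31 mm. So its perimeter = 59.31 mm. Layer 17 is larger (59.31 vs 42.00 mm).

layer 17 (z = 5.44 mm)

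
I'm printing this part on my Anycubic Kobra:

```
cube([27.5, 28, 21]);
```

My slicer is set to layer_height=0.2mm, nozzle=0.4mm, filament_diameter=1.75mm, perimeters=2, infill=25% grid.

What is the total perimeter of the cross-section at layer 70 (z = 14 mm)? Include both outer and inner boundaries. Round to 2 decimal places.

At z = 14 mm: the 27.5×28 cube contributes its full rectangle (perimeter 111.00 mm). Overall, the cross-section is a single solid region. Total boundary length (outer) = 111.00 mm.

111.00 mm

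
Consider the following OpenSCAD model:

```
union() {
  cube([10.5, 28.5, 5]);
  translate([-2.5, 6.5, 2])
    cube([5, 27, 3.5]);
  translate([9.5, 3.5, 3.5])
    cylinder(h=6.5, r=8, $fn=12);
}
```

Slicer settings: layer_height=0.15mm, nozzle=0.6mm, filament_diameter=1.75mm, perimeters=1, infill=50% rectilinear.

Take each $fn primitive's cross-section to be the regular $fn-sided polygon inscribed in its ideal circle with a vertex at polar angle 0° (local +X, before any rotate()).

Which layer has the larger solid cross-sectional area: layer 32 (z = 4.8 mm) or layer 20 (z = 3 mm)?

Layer 32 (z = 4.8): the 10.5×28.5 cube contributes its full rectangle (area 299.25 mm²); the cube at (-2.5, 6.5) is present — its section is the full 5×27 rectangle (area 135.00 mm²); the r=8 cylinder at (9.5, 3.5) gives a regular 12-gon of circumradius 8 (constant along its height) (area = (12/2)·8.000²·sin(360°/12) = 192.00 mm²); Taking the union: the regions partially overlap — summed areas 626.25 mm² minus the doubly-counted overlap 140.72 mm² gives 485.53 mm² — area = 485.53 mm². So its area = 485.53 mm². Layer 20 (z = 3): the cube is present — its section is the full 10.5×28.5 rectangle (area 299.25 mm²); the cube at (-2.5, 6.5) (footprint 5×27) is included at this height (area 135.00 mm²); the cylinder at (9.5, 3.5) is absent (z outside [3.5, 10]); Merging all regions: the regions partially overlap — summed areas 434.25 mm² minus the doubly-counted overlap 55.00 mm² gives 379.25 mm² — area = 379.25 mm². So its area = 379.25 mm². Layer 32 is larger (485.53 vs 379.25 mm²).

layer 32 (z = 4.8 mm)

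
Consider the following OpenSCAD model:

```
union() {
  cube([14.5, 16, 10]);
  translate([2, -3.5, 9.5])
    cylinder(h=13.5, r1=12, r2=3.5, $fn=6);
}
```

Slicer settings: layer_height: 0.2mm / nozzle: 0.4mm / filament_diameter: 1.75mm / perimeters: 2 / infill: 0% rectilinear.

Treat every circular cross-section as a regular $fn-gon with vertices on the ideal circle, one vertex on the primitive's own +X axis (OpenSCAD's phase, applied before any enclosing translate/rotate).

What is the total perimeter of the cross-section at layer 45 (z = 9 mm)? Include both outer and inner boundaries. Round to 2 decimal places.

61.00 mm

At z = 9 mm: the cube (footprint 14.5×16) is included at this height (perimeter 61.00 mm); the cone at (2, -3.5) is absent (z outside [9.5, 23]); Combining (union): only the 14.5×16 cube is present, so the union is just that shape — boundary = 61.00 mm. Overall, the cross-section is a single solid region. Total boundary length (outer) = 61.00 mm.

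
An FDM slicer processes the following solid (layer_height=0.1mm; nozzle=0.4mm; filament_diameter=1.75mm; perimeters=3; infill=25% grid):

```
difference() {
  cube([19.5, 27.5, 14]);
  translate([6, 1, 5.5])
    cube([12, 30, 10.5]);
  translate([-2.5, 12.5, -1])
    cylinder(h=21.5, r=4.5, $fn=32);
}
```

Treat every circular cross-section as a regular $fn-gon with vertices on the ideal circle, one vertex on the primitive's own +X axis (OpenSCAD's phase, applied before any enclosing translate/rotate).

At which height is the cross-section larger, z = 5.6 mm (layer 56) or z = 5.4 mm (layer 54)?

Layer 56 (z = 5.6): the cube is present — its section is the full 19.5×27.5 rectangle (area 536.25 mm²); the cube at (6, 1) (footprint 12×30) is included at this height (area 360.00 mm²); the cylinder at (-2.5, 12.5): section is a regular 32-gon, circumradius r=4.5 (area = (32/2)·4.500²·sin(360°/32) = 63.21 mm²); Subtracting the remaining from the first: starting from the 19.5×27.5 cube (536.25 mm²), the 12×30 cube at (6, 1) partially overlaps it — only the 318.00 mm² overlap (of its 360.00 mm²) is removed, clipping the outline; the r=4.5 cylinder at (-2.5, 12.5) partially overlaps it — only the 10.40 mm² overlap (of its 63.21 mm²) is removed, clipping the outline — area = 207.85 mm². So its area = 207.85 mm². Layer 54 (z = 5.4): the 19.5×27.5 cube contributes its full rectangle (area 536.25 mm²); the cube at (6, 1) is absent (z outside [5.5, 16]); the cylinder at (-2.5, 12.5): section is a regular 32-gon, circumradius r=4.5 (area = (32/2)·4.500²·sin(360°/32) = 63.21 mm²); After the difference (first − rest): starting from the 19.5×27.5 cube (536.25 mm²), the r=4.5 cylinder at (-2.5, 12.5) partially overlaps it — only the 10.40 mm² overlap (of its 63.21 mm²) is removed, clipping the outline — area = 525.85 mm². So its area = 525.85 mm². Layer 54 is larger (525.85 vs 207.85 mm²).

layer 54 (z = 5.4 mm)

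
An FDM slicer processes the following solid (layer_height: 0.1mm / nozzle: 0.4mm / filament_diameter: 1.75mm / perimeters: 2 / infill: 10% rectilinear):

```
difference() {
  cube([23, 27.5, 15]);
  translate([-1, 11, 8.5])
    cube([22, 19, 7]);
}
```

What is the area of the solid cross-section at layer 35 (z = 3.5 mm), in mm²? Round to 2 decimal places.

At z = 3.5 mm: the cube (footprint 23×27.5) is included at this height (area 632.50 mm²); the cube at (-1, 11) is not intersected at this z (z outside [8.5, 15.5]); Taking the first minus the rest: none of the subtracted shapes is present at this height, so the 23×27.5 cube is unchanged — area = 632.50 mm². Overall, the cross-section is a single solid region. Net area = 632.50 mm².

632.50 mm²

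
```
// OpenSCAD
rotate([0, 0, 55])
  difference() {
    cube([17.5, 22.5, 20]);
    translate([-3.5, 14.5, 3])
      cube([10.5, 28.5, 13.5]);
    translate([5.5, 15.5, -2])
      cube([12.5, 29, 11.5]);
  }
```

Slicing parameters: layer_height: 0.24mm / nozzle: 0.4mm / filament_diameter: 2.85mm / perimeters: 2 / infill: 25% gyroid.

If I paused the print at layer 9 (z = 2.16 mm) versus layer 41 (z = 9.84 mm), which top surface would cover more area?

layer 41 (z = 9.84 mm)

Layer 9 (z = 2.16): the cube is present — its section is the full 17.5×22.5 rectangle (area 393.75 mm²); the cube at (-3.5, 14.5) is absent (z outside [3, 16.5]); the cube at (5.5, 15.5) is present — its section is the full 12.5×29 rectangle (area 362.50 mm²); Taking the first minus the rest: starting from the 17.5×22.5 cube (393.75 mm²), the 12.5×29 cube at (5.5, 15.5) partially overlaps it — only the 84.00 mm² overlap (of its 362.50 mm²) is removed, clipping the outline — area = 309.75 mm²; (rotated 55° about Z; rotation is an isometry so areas/perimeters/island counts are preserved). So its area = 309.75 mm². Layer 41 (z = 9.84): the cube (footprint 17.5×22.5) is included at this height (area 393.75 mm²); the 10.5×28.5 cube at (-3.5, 14.5) contributes its full rectangle (area 299.25 mm²); the cube at (5.5, 15.5) is absent (z outside [-2, 9.5]); Taking the first minus the rest: starting from the 17.5×22.5 cube (393.75 mm²), the 10.5×28.5 cube at (-3.5, 14.5) partially overlaps it — only the 56.00 mm² overlap (of its 299.25 mm²) is removed, clipping the outline — area = 337.75 mm²; (rotated 55° about Z; rotation is an isometry so areas/perimeters/island counts are preserved). So its area = 337.75 mm². Layer 41 is larger (337.75 vs 309.75 mm²).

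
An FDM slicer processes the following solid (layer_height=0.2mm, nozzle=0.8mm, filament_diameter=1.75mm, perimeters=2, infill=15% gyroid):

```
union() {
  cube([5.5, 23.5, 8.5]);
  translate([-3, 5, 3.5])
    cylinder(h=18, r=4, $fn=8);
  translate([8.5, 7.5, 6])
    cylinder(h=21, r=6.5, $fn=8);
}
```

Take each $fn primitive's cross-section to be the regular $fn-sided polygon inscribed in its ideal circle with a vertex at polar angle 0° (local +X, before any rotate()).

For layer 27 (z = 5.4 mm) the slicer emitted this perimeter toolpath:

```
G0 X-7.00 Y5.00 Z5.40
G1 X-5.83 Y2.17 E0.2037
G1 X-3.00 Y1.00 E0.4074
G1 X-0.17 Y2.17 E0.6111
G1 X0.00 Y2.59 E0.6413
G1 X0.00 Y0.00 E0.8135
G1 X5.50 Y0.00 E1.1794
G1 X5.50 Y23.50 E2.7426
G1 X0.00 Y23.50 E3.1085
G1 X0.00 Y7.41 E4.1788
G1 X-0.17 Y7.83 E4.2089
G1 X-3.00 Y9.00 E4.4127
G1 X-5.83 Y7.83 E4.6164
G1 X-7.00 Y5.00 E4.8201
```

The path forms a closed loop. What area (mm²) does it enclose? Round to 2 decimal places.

Apply the shoelace formula to the sequence of (X, Y) vertices; enclosed area = 172.11 mm².

172.11 mm²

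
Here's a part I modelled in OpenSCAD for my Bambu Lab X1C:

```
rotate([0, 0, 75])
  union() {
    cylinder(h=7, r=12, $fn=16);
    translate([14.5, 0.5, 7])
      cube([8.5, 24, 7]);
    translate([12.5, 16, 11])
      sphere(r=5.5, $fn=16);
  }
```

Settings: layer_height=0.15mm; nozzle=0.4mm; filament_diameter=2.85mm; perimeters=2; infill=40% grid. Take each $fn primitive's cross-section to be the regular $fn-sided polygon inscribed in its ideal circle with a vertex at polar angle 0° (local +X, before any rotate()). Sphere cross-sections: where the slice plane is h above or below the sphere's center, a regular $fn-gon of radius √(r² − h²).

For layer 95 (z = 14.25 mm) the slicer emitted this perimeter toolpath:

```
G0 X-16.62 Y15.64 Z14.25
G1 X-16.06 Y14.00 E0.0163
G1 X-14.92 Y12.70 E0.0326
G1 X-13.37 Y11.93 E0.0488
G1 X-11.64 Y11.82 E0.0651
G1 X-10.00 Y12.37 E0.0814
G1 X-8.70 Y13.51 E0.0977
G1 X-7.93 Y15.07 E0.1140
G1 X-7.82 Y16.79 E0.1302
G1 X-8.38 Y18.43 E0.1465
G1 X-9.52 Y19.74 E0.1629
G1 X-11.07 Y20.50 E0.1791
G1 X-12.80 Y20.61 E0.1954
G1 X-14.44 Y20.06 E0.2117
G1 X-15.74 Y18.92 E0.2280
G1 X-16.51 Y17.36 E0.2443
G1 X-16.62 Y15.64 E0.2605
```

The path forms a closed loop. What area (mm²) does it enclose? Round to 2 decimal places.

60.27 mm²

Apply the shoelace formula to the sequence of (X, Y) vertices; enclosed area = 60.27 mm².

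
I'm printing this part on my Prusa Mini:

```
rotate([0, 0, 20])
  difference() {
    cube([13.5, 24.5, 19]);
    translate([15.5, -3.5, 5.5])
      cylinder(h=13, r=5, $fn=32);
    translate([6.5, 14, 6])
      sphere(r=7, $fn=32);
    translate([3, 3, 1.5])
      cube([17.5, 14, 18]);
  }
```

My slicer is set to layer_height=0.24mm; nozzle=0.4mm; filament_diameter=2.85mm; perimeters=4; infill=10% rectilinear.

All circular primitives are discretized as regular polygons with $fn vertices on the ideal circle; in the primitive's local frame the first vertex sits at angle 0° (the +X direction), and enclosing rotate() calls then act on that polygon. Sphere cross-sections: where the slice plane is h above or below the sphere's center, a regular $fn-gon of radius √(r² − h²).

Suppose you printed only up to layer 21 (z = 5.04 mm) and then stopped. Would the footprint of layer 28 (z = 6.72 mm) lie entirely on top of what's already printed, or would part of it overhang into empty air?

entirely on top

Compare the two slices. At z = 5.04: the cube (footprint 13.5×24.5) is included at this height (area 330.75 mm²); the cylinder at (15.5, -3.5) does not reach this height (z outside [5.5, 18.5]); the sphere at (6.5, 14): section is a regular 32-gon, circumradius = √(r²−h²) = √(7²−0.96²) = 6.934 (area = (32/2)·6.934²·sin(360°/32) = 150.07 mm²); the 17.5×14 cube at (3, 3) contributes its full rectangle (area 245.00 mm²); Subtracting the remaining from the first: starting from the 13.5×24.5 cube (330.75 mm²), the r=7 sphere at (6.5, 14) partially overlaps it — only the 148.78 mm² overlap (of its 150.07 mm²) is removed, clipping the outline; the 17.5×14 cube at (3, 3) partially overlaps it — only the 55.80 mm² overlap (of its 245.00 mm²) is removed, clipping the outline — area = 126.16 mm²; (rotated 20° about Z; rotation is an isometry so areas/perimeters/island counts are preserved). At z = 6.72: the 13.5×24.5 cube contributes its full rectangle (area 330.75 mm²); the r=5 cylinder at (15.5, -3.5) gives a regular 32-gon of circumradius 5 (constant along its height) (area = (32/2)·5.000²·sin(360°/32) = 78.04 mm²); the sphere at (6.5, 14): section is a regular 32-gon, circumradius = √(r²−h²) = √(7²−0.72²) = 6.963 (area = (32/2)·6.963²·sin(360°/32) = 151.33 mm²); the cube at (3, 3) is present — its section is the full 17.5×14 rectangle (area 245.00 mm²); Taking the first minus the rest: starting from the 13.5×24.5 cube (330.75 mm²), the r=5 cylinder at (15.5, -3.5) partially overlaps it — only the 0.94 mm² overlap (of its 78.04 mm²) is removed, clipping the outline; the r=7 sphere at (6.5, 14) partially overlaps it — only the 149.90 mm² overlap (of its 151.33 mm²) is removed, clipping the outline; the 17.5×14 cube at (3, 3) partially overlaps it — only the 55.29 mm² overlap (of its 245.00 mm²) is removed, clipping the outline — area = 124.62 mm²; (whole slice rotated 20° about Z — lengths, areas and connectivity unchanged). Checking containment: the cross-section at z = 6.72 is a subset of the cross-section at z = 5.04.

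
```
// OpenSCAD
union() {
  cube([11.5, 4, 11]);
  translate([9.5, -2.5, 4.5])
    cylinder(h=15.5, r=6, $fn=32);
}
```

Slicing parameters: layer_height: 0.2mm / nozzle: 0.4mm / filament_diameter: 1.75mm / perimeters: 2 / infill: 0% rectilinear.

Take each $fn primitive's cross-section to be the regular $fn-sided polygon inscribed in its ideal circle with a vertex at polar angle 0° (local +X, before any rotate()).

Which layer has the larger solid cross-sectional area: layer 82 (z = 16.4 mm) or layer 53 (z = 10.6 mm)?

Layer 82 (z = 16.4): the cube does not reach this height (z outside [0, 11]); the cylinder at (9.5, -2.5): section is a regular 32-gon, circumradius r=6 (area = (32/2)·6.000²·sin(360°/32) = 112.37 mm²); Merging all regions: only the r=6 cylinder at (9.5, -2.5) is present, so the union is just that shape — area = 112.37 mm². So its area = 112.37 mm². Layer 53 (z = 10.6): the cube (footprint 11.5×4) is included at this height (area 46.00 mm²); the r=6 cylinder at (9.5, -2.5) gives a regular 32-gon of circumradius 6 (constant along its height) (area = (32/2)·6.000²·sin(360°/32) = 112.37 mm²); Taking the union: the regions partially overlap — summed areas 158.37 mm² minus the doubly-counted overlap 20.32 mm² gives 138.05 mm² — area = 138.05 mm². So its area = 138.05 mm². Layer 53 is larger (138.05 vs 112.37 mm²).

layer 53 (z = 10.6 mm)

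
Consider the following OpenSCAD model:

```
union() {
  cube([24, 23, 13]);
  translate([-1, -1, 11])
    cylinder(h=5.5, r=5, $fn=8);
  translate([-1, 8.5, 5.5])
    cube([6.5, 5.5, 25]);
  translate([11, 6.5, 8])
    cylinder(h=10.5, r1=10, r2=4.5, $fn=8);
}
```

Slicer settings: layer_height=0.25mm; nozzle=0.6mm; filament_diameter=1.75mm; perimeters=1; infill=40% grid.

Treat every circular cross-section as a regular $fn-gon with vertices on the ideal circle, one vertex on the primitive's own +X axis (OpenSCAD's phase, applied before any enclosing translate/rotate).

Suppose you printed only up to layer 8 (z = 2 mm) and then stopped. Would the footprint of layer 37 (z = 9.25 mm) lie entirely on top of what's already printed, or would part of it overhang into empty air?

part overhangs

Compare the two slices. At z = 2: the 24×23 cube contributes its full rectangle (area 552.00 mm²); the cylinder at (-1, -1) is not intersected at this z (z outside [11, 16.5]); the cube at (-1, 8.5) does not reach this height (z outside [5.5, 30.5]); the cone at (11, 6.5) is not intersected at this z (z outside [8, 18.5]); Taking the union: only the 24×23 cube is present, so the union is just that shape — area = 552.00 mm². At z = 9.25: the 24×23 cube contributes its full rectangle (area 552.00 mm²); the cylinder at (-1, -1) does not reach this height (z outside [11, 16.5]); the cube at (-1, 8.5) (footprint 6.5×5.5) is included at this height (area 35.75 mm²); the cone at (11, 6.5): at t=0.119 of its height the radius interpolates to r₁+(r₂−r₁)t = 9.345, giving a regular 8-gon of that circumradius (area = (8/2)·9.345²·sin(360°/8) = 247.02 mm²); Merging all regions: the regions partially overlap — summed areas 834.77 mm² minus the doubly-counted overlap 257.75 mm² gives 577.02 mm² — area = 577.02 mm². Checking containment: at z = 9.25 the cross-section extends beyond the z = 2 cross-section by about 25.02 mm².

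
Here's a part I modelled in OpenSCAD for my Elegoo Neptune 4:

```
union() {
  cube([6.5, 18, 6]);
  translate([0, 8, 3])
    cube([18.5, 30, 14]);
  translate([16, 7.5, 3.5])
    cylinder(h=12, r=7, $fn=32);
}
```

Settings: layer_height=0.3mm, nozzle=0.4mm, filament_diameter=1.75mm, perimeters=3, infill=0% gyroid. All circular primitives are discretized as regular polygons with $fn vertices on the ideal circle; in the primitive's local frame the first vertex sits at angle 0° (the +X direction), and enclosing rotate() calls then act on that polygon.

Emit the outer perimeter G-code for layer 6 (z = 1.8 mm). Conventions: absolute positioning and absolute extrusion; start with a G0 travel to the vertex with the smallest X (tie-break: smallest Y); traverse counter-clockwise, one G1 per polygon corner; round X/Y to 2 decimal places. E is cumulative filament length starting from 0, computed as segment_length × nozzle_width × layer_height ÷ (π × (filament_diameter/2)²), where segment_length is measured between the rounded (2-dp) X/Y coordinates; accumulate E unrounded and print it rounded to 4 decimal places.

At z = 1.8 mm: the cube is present — its section is the full 6.5×18 rectangle; the cube at (0, 8) is absent (z outside [3, 17]); the cylinder at (16, 7.5) is absent (z outside [3.5, 15.5]); Merging all regions: only the 6.5×18 cube is present, so the union is just that shape — 1 connected region. The outline is a single polygon with 4 vertices. Extrusion per mm of travel: 0.4 × 0.3 / (π × 0.875²) = 0.049890. Accumulating E over each segment gives final E = 2.4446.

G0 X0.00 Y0.00 Z1.80
G1 X6.50 Y0.00 E0.3243
G1 X6.50 Y18.00 E1.2223
G1 X0.00 Y18.00 E1.5466
G1 X0.00 Y0.00 E2.4446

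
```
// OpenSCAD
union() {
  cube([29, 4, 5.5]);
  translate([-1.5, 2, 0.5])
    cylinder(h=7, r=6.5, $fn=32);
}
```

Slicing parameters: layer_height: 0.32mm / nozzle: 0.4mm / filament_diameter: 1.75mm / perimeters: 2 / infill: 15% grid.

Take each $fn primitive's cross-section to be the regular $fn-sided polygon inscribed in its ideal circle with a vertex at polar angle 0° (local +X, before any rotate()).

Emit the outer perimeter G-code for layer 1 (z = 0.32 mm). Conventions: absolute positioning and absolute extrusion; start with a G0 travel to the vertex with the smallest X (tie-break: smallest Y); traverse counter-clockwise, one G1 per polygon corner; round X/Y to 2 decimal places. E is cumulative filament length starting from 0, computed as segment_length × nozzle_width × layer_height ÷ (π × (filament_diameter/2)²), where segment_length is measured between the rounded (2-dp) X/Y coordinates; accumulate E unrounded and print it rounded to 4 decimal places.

At z = 0.32 mm: the cube is present — its section is the full 29×4 rectangle; the cylinder at (-1.5, 2) does not reach this height (z outside [0.5, 7.5]); Combining (union): only the 29×4 cube is present, so the union is just that shape — 1 connected region. The outline is a single polygon with 4 vertices. Extrusion per mm of travel: 0.4 × 0.32 / (π × 0.875²) = 0.053216. Accumulating E over each segment gives final E = 3.5123.

G0 X0.00 Y0.00 Z0.32
G1 X29.00 Y0.00 E1.5433
G1 X29.00 Y4.00 E1.7561
G1 X0.00 Y4.00 E3.2994
G1 X0.00 Y0.00 E3.5123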